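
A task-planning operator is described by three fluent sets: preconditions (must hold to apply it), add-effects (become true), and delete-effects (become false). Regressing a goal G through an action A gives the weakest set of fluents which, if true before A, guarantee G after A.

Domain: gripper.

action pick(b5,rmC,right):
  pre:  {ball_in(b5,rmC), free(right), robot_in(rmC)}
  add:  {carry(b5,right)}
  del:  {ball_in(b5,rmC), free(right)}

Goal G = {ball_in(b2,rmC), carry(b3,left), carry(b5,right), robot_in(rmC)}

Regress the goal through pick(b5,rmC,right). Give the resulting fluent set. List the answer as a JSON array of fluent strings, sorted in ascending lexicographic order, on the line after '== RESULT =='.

Compute (G \ add) ∪ pre:
  G ∩ del = {}  (empty — regression defined)
  G \ add = {ball_in(b2,rmC), carry(b3,left), carry(b5,right), robot_in(rmC)} \ {carry(b5,right)} = {ball_in(b2,rmC), carry(b3,left), robot_in(rmC)}
  ∪ pre   = {ball_in(b2,rmC), carry(b3,left), robot_in(rmC)} ∪ {ball_in(b5,rmC), free(right), robot_in(rmC)}
          = {ball_in(b2,rmC), ball_in(b5,rmC), carry(b3,left), free(right), robot_in(rmC)}

== RESULT ==
["ball_in(b2,rmC)", "ball_in(b5,rmC)", "carry(b3,left)", "free(right)", "robot_in(rmC)"]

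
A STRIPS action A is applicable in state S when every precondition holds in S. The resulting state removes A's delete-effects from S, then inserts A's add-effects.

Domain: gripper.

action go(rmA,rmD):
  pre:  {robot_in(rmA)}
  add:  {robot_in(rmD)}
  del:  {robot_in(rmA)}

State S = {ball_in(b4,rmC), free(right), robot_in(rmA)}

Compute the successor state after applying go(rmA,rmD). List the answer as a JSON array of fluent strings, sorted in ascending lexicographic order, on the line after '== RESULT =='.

Compute (S \ del) ∪ add:
  pre ⊆ S: {robot_in(rmA)} ⊆ S  — applicable
  S \ del = {ball_in(b4,rmC), free(right)}
  ∪ add   = {ball_in(b4,rmC), free(right), robot_in(rmD)}

== RESULT ==
["ball_in(b4,rmC)", "free(right)", "robot_in(rmD)"]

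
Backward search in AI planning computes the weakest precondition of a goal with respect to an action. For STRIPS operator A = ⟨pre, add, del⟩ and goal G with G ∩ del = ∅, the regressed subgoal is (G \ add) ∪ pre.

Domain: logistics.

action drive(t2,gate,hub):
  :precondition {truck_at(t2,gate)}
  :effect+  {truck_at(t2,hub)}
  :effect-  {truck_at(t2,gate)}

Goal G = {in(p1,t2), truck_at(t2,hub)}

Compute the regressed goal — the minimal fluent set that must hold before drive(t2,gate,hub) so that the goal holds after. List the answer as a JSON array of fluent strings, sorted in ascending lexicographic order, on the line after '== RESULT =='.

Compute (G \ add) ∪ pre:
  G ∩ del = {}  (empty — regression defined)
  G \ add = {in(p1,t2), truck_at(t2,hub)} \ {truck_at(t2,hub)} = {in(p1,t2)}
  ∪ pre   = {in(p1,t2)} ∪ {truck_at(t2,gate)}
          = {in(p1,t2), truck_at(t2,gate)}

== RESULT ==
["in(p1,t2)", "truck_at(t2,gate)"]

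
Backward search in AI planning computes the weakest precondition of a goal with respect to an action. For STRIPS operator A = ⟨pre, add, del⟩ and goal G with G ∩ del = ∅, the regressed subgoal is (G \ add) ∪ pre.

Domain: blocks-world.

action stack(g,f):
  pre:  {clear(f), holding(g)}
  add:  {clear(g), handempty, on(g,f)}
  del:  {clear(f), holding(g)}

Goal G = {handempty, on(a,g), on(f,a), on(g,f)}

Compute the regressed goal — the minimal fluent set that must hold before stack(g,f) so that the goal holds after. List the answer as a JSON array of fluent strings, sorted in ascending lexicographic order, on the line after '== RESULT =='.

Regress:
  G ∩ del = {}  (empty — regression defined)
  G \ add = {handempty, on(a,g), on(f,a), on(g,f)} \ {clear(g), handempty, on(g,f)} = {on(a,g), on(f,a)}
  ∪ pre   = {on(a,g), on(f,a)} ∪ {clear(f), holding(g)}
          = {clear(f), holding(g), on(a,g), on(f,a)}

== RESULT ==
["clear(f)", "holding(g)", "on(a,g)", "on(f,a)"]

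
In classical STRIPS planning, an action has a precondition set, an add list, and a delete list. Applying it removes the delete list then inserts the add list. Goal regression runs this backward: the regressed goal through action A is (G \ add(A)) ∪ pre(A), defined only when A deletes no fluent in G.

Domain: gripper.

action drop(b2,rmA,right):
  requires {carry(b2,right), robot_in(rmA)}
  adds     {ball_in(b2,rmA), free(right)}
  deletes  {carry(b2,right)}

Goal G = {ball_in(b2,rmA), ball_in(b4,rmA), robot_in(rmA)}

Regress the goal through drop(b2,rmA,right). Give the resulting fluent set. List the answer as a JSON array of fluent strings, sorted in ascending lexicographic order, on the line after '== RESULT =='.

Compute (G \ add) ∪ pre:
  G ∩ del = {}  (empty — regression defined)
  G \ add = {ball_in(b2,rmA), ball_in(b4,rmA), robot_in(rmA)} \ {ball_in(b2,rmA), free(right)} = {ball_in(b4,rmA), robot_in(rmA)}
  ∪ pre   = {ball_in(b4,rmA), robot_in(rmA)} ∪ {carry(b2,right), robot_in(rmA)}
          = {ball_in(b4,rmA), carry(b2,right), robot_in(rmA)}

== RESULT ==
["ball_in(b4,rmA)", "carry(b2,right)", "robot_in(rmA)"]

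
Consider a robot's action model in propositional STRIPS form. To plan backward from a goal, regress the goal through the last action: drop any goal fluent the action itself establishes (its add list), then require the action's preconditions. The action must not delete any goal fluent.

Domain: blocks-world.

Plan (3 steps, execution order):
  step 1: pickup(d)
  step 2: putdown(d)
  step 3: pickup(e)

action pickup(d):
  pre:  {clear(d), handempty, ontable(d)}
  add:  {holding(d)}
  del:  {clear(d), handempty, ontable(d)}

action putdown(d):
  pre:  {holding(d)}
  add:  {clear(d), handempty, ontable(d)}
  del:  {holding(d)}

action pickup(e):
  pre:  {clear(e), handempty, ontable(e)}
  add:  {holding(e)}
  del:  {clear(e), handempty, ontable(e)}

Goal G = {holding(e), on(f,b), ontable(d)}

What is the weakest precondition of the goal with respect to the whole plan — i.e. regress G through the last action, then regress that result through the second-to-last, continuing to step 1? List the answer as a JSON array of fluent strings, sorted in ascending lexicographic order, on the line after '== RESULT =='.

Work backward from the goal:
  through step 3 (pickup(e)): drop {holding(e)}, keep {on(f,b), ontable(d)}, require {clear(e), handempty, ontable(e)}
    → {clear(e), handempty, on(f,b), ontable(d), ontable(e)}
  through step 2 (putdown(d)): drop {handempty, ontable(d)}, keep {clear(e), on(f,b), ontable(e)}, require {holding(d)}
    → {clear(e), holding(d), on(f,b), ontable(e)}
  through step 1 (pickup(d)): drop {holding(d)}, keep {clear(e), on(f,b), ontable(e)}, require {clear(d), handempty, ontable(d)}
    → {clear(d), clear(e), handempty, on(f,b), ontable(d), ontable(e)}

== RESULT ==
["clear(d)", "clear(e)", "handempty", "on(f,b)", "ontable(d)", "ontable(e)"]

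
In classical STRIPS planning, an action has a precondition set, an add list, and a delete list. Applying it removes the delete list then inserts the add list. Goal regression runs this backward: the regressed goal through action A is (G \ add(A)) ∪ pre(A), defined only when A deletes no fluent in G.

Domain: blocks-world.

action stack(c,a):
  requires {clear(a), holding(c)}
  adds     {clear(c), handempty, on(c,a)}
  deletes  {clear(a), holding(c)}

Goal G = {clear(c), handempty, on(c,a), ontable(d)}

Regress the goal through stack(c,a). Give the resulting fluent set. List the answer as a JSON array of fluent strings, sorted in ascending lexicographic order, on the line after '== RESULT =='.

Regress:
  G ∩ del = {}  (empty — regression defined)
  G \ add = {clear(c), handempty, on(c,a), ontable(d)} \ {clear(c), handempty, on(c,a)} = {ontable(d)}
  ∪ pre   = {ontable(d)} ∪ {clear(a), holding(c)}
          = {clear(a), holding(c), ontable(d)}

== RESULT ==
["clear(a)", "holding(c)", "ontable(d)"]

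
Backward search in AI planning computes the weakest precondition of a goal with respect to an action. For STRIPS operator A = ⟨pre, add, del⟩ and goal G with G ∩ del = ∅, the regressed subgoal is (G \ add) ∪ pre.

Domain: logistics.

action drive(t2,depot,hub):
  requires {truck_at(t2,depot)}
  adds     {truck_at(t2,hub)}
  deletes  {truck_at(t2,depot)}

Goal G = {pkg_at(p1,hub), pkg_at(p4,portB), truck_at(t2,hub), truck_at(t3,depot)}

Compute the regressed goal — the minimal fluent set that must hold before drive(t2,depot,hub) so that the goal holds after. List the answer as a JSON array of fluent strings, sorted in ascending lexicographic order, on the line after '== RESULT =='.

Compute (G \ add) ∪ pre:
  G ∩ del = {}  (empty — regression defined)
  G \ add = {pkg_at(p1,hub), pkg_at(p4,portB), truck_at(t2,hub), truck_at(t3,depot)} \ {truck_at(t2,hub)} = {pkg_at(p1,hub), pkg_at(p4,portB), truck_at(t3,depot)}
  ∪ pre   = {pkg_at(p1,hub), pkg_at(p4,portB), truck_at(t3,depot)} ∪ {truck_at(t2,depot)}
          = {pkg_at(p1,hub), pkg_at(p4,portB), truck_at(t2,depot), truck_at(t3,depot)}

== RESULT ==
["pkg_at(p1,hub)", "pkg_at(p4,portB)", "truck_at(t2,depot)", "truck_at(t3,depot)"]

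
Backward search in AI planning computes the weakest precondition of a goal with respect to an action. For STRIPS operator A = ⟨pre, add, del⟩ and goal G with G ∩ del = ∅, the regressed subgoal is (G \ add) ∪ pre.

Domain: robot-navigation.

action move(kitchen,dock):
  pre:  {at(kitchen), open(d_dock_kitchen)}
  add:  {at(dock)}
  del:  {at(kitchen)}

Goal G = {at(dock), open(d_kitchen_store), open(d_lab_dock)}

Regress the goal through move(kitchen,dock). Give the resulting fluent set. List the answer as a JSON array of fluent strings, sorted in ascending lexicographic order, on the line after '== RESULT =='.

Regress:
  G ∩ del = {}  (empty — regression defined)
  G \ add = {at(dock), open(d_kitchen_store), open(d_lab_dock)} \ {at(dock)} = {open(d_kitchen_store), open(d_lab_dock)}
  ∪ pre   = {open(d_kitchen_store), open(d_lab_dock)} ∪ {at(kitchen), open(d_dock_kitchen)}
          = {at(kitchen), open(d_dock_kitchen), open(d_kitchen_store), open(d_lab_dock)}

== RESULT ==
["at(kitchen)", "open(d_dock_kitchen)", "open(d_kitchen_store)", "open(d_lab_dock)"]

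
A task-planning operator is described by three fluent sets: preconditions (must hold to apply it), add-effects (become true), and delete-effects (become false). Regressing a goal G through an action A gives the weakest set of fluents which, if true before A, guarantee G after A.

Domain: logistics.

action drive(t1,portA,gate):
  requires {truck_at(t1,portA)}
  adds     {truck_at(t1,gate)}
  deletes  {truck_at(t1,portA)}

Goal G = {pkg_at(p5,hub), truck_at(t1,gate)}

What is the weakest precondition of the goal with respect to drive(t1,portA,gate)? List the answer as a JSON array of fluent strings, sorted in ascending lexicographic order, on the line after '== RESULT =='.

Compute (G \ add) ∪ pre:
  G ∩ del = {}  (empty — regression defined)
  G \ add = {pkg_at(p5,hub), truck_at(t1,gate)} \ {truck_at(t1,gate)} = {pkg_at(p5,hub)}
  ∪ pre   = {pkg_at(p5,hub)} ∪ {truck_at(t1,portA)}
          = {pkg_at(p5,hub), truck_at(t1,portA)}

== RESULT ==
["pkg_at(p5,hub)", "truck_at(t1,portA)"]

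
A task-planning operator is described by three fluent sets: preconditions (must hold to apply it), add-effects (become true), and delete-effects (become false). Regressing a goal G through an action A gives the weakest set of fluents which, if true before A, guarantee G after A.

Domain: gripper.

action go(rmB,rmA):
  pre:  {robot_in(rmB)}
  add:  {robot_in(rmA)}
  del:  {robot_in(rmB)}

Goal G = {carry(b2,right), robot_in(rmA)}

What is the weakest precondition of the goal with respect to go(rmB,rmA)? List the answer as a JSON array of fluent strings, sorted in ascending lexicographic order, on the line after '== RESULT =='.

Regress:
  G ∩ del = {}  (empty — regression defined)
  G \ add = {carry(b2,right), robot_in(rmA)} \ {robot_in(rmA)} = {carry(b2,right)}
  ∪ pre   = {carry(b2,right)} ∪ {robot_in(rmB)}
          = {carry(b2,right), robot_in(rmB)}

== RESULT ==
["carry(b2,right)", "robot_in(rmB)"]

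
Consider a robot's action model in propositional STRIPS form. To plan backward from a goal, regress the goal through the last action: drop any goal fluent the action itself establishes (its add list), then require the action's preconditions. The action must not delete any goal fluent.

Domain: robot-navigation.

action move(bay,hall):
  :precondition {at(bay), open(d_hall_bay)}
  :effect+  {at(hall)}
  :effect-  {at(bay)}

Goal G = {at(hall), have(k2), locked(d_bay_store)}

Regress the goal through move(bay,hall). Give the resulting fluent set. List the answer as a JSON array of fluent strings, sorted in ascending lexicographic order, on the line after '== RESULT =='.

Compute (G \ add) ∪ pre:
  G ∩ del = {}  (empty — regression defined)
  G \ add = {at(hall), have(k2), locked(d_bay_store)} \ {at(hall)} = {have(k2), locked(d_bay_store)}
  ∪ pre   = {have(k2), locked(d_bay_store)} ∪ {at(bay), open(d_hall_bay)}
          = {at(bay), have(k2), locked(d_bay_store), open(d_hall_bay)}

== RESULT ==
["at(bay)", "have(k2)", "locked(d_bay_store)", "open(d_hall_bay)"]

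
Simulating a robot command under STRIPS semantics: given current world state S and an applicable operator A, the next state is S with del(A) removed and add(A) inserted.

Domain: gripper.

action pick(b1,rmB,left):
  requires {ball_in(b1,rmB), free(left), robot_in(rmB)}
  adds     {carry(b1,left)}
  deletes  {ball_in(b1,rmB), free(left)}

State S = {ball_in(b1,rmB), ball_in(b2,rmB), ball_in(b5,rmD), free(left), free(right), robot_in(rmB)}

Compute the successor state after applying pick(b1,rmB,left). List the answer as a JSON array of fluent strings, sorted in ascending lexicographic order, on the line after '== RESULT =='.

Progress:
  pre ⊆ S: {ball_in(b1,rmB), free(left), robot_in(rmB)} ⊆ S  — applicable
  S \ del = {ball_in(b2,rmB), ball_in(b5,rmD), free(right), robot_in(rmB)}
  ∪ add   = {ball_in(b2,rmB), ball_in(b5,rmD), carry(b1,left), free(right), robot_in(rmB)}

== RESULT ==
["ball_in(b2,rmB)", "ball_in(b5,rmD)", "carry(b1,left)", "free(right)", "robot_in(rmB)"]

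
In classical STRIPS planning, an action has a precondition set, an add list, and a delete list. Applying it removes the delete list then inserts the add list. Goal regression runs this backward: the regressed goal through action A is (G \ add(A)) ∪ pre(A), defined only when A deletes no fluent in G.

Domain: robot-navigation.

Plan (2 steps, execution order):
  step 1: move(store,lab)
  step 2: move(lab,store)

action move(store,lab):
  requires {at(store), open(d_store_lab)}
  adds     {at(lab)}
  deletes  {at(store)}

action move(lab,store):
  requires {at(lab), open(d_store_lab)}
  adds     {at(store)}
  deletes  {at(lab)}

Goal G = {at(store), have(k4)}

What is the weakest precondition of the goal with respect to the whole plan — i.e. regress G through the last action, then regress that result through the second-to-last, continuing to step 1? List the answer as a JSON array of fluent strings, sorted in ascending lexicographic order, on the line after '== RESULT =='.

Regress step by step:
  through step 2 (move(lab,store)): drop {at(store)}, keep {have(k4)}, require {at(lab), open(d_store_lab)}
    → {at(lab), have(k4), open(d_store_lab)}
  through step 1 (move(store,lab)): drop {at(lab)}, keep {have(k4), open(d_store_lab)}, require {at(store), open(d_store_lab)}
    → {at(store), have(k4), open(d_store_lab)}

== RESULT ==
["at(store)", "have(k4)", "open(d_store_lab)"]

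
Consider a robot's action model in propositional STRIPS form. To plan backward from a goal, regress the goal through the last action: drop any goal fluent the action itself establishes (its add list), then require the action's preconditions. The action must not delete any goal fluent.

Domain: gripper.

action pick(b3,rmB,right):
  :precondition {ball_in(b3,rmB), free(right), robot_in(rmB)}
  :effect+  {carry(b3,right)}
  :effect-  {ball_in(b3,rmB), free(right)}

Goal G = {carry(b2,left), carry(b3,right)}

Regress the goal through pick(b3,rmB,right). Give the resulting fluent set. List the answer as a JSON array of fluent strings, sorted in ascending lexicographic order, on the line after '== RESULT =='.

Regress:
  G ∩ del = {}  (empty — regression defined)
  G \ add = {carry(b2,left), carry(b3,right)} \ {carry(b3,right)} = {carry(b2,left)}
  ∪ pre   = {carry(b2,left)} ∪ {ball_in(b3,rmB), free(right), robot_in(rmB)}
          = {ball_in(b3,rmB), carry(b2,left), free(right), robot_in(rmB)}

== RESULT ==
["ball_in(b3,rmB)", "carry(b2,left)", "free(right)", "robot_in(rmB)"]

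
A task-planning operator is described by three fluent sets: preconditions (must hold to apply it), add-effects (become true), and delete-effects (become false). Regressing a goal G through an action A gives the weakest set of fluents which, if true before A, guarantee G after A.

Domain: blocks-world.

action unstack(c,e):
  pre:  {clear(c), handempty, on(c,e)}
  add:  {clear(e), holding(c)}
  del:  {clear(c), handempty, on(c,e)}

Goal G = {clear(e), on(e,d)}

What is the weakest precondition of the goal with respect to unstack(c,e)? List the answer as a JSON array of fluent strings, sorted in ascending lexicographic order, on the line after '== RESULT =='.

Compute (G \ add) ∪ pre:
  G ∩ del = {}  (empty — regression defined)
  G \ add = {clear(e), on(e,d)} \ {clear(e), holding(c)} = {on(e,d)}
  ∪ pre   = {on(e,d)} ∪ {clear(c), handempty, on(c,e)}
          = {clear(c), handempty, on(c,e), on(e,d)}

== RESULT ==
["clear(c)", "handempty", "on(c,e)", "on(e,d)"]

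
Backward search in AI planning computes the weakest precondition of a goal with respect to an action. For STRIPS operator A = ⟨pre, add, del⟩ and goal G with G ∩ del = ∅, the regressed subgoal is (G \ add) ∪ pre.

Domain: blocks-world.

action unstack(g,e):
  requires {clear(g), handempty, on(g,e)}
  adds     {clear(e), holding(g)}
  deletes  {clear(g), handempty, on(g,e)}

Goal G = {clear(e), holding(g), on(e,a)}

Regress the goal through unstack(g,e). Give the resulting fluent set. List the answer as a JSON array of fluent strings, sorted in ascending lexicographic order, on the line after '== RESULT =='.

Compute (G \ add) ∪ pre:
  G ∩ del = {}  (empty — regression defined)
  G \ add = {clear(e), holding(g), on(e,a)} \ {clear(e), holding(g)} = {on(e,a)}
  ∪ pre   = {on(e,a)} ∪ {clear(g), handempty, on(g,e)}
          = {clear(g), handempty, on(e,a), on(g,e)}

== RESULT ==
["clear(g)", "handempty", "on(e,a)", "on(g,e)"]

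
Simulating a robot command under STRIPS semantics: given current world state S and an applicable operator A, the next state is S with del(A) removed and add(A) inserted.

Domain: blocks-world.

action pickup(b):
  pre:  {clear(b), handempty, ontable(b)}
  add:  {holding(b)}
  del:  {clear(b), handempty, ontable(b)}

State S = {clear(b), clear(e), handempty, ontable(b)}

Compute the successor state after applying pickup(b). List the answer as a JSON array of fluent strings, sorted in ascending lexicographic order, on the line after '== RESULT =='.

Progress:
  pre ⊆ S: {clear(b), handempty, ontable(b)} ⊆ S  — applicable
  S \ del = {clear(e)}
  ∪ add   = {clear(e), holding(b)}

== RESULT ==
["clear(e)", "holding(b)"]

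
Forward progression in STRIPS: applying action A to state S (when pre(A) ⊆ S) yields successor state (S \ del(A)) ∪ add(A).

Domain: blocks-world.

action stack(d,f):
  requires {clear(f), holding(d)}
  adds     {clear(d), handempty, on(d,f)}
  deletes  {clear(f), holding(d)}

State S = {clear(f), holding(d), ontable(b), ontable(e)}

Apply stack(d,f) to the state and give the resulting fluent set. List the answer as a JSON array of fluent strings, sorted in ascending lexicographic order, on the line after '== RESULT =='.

Progress:
  pre ⊆ S: {clear(f), holding(d)} ⊆ S  — applicable
  S \ del = {ontable(b), ontable(e)}
  ∪ add   = {clear(d), handempty, on(d,f), ontable(b), ontable(e)}

== RESULT ==
["clear(d)", "handempty", "on(d,f)", "ontable(b)", "ontable(e)"]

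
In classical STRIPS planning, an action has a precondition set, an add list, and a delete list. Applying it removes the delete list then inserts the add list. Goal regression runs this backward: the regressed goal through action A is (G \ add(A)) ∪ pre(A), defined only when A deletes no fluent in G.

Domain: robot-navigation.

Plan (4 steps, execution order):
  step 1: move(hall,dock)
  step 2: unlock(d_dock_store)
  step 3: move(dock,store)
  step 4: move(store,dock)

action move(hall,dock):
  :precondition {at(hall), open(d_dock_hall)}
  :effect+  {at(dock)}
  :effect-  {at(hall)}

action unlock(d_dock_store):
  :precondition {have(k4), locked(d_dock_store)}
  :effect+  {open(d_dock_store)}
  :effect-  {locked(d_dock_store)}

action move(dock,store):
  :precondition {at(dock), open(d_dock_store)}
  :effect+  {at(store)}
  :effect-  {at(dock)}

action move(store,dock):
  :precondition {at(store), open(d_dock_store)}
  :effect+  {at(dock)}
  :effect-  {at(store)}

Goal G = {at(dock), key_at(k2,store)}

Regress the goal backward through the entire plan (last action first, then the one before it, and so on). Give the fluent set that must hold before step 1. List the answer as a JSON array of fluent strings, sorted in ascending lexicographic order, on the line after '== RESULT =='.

Work backward from the goal:
  through step 4 (move(store,dock)): drop {at(dock)}, keep {key_at(k2,store)}, require {at(store), open(d_dock_store)}
    → {at(store), key_at(k2,store), open(d_dock_store)}
  through step 3 (move(dock,store)): drop {at(store)}, keep {key_at(k2,store), open(d_dock_store)}, require {at(dock), open(d_dock_store)}
    → {at(dock), key_at(k2,store), open(d_dock_store)}
  through step 2 (unlock(d_dock_store)): drop {open(d_dock_store)}, keep {at(dock), key_at(k2,store)}, require {have(k4), locked(d_dock_store)}
    → {at(dock), have(k4), key_at(k2,store), locked(d_dock_store)}
  through step 1 (move(hall,dock)): drop {at(dock)}, keep {have(k4), key_at(k2,store), locked(d_dock_store)}, require {at(hall), open(d_dock_hall)}
    → {at(hall), have(k4), key_at(k2,store), locked(d_dock_store), open(d_dock_hall)}

== RESULT ==
["at(hall)", "have(k4)", "key_at(k2,store)", "locked(d_dock_store)", "open(d_dock_hall)"]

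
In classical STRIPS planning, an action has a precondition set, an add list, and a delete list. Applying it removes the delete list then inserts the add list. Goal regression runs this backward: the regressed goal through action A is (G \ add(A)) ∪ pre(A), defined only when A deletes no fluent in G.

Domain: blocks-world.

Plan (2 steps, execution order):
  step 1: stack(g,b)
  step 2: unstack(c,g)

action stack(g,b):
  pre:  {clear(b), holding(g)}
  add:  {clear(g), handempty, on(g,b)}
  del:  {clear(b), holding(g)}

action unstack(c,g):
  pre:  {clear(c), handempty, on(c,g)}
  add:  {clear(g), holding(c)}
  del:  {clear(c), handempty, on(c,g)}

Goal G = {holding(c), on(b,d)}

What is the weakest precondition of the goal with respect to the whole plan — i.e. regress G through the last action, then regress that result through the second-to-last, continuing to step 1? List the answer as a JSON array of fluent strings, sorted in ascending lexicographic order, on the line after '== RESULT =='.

Regress step by step:
  through step 2 (unstack(c,g)): drop {holding(c)}, keep {on(b,d)}, require {clear(c), handempty, on(c,g)}
    → {clear(c), handempty, on(b,d), on(c,g)}
  through step 1 (stack(g,b)): drop {handempty}, keep {clear(c), on(b,d), on(c,g)}, require {clear(b), holding(g)}
    → {clear(b), clear(c), holding(g), on(b,d), on(c,g)}

== RESULT ==
["clear(b)", "clear(c)", "holding(g)", "on(b,d)", "on(c,g)"]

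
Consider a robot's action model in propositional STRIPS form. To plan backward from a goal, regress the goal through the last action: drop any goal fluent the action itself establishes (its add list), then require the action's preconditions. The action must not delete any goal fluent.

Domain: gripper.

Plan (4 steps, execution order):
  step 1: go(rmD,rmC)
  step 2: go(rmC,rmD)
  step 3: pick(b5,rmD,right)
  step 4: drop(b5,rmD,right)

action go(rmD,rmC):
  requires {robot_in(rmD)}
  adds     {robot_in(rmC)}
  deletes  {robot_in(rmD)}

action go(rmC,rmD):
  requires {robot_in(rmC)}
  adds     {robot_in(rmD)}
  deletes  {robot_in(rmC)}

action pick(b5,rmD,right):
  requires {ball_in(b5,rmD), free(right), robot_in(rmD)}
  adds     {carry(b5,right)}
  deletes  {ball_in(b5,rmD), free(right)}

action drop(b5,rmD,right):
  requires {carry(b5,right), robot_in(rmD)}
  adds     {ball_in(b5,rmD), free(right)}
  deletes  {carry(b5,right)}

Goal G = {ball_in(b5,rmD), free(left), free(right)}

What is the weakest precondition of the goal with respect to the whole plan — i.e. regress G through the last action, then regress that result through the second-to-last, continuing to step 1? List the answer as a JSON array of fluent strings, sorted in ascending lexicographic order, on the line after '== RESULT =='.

Regress step by step:
  through step 4 (drop(b5,rmD,right)): drop {ball_in(b5,rmD), free(right)}, keep {free(left)}, require {carry(b5,right), robot_in(rmD)}
    → {carry(b5,right), free(left), robot_in(rmD)}
  through step 3 (pick(b5,rmD,right)): drop {carry(b5,right)}, keep {free(left), robot_in(rmD)}, require {ball_in(b5,rmD), free(right), robot_in(rmD)}
    → {ball_in(b5,rmD), free(left), free(right), robot_in(rmD)}
  through step 2 (go(rmC,rmD)): drop {robot_in(rmD)}, keep {ball_in(b5,rmD), free(left), free(right)}, require {robot_in(rmC)}
    → {ball_in(b5,rmD), free(left), free(right), robot_in(rmC)}
  through step 1 (go(rmD,rmC)): drop {robot_in(rmC)}, keep {ball_in(b5,rmD), free(left), free(right)}, require {robot_in(rmD)}
    → {ball_in(b5,rmD), free(left), free(right), robot_in(rmD)}

== RESULT ==
["ball_in(b5,rmD)", "free(left)", "free(right)", "robot_in(rmD)"]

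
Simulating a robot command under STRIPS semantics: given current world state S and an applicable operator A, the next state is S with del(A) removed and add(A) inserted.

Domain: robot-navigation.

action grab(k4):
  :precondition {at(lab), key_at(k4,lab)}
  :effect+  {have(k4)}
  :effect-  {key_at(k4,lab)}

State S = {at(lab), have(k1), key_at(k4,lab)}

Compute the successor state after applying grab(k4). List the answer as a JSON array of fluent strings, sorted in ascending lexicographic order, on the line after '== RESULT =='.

Compute (S \ del) ∪ add:
  pre ⊆ S: {at(lab), key_at(k4,lab)} ⊆ S  — applicable
  S \ del = {at(lab), have(k1)}
  ∪ add   = {at(lab), have(k1), have(k4)}

== RESULT ==
["at(lab)", "have(k1)", "have(k4)"]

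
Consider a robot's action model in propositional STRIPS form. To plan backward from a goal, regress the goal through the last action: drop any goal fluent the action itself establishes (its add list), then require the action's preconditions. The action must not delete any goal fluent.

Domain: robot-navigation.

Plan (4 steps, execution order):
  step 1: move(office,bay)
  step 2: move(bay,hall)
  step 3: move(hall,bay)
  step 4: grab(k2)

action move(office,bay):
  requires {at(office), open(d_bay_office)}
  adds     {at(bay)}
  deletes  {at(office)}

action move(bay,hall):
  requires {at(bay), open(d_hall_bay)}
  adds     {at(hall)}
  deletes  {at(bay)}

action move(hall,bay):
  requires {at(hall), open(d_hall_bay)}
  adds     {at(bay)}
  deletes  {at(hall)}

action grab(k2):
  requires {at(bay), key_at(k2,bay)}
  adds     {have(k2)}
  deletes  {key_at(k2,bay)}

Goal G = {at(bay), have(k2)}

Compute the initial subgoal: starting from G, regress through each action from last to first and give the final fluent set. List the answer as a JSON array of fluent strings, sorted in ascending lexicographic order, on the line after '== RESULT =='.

Work backward from the goal:
  through step 4 (grab(k2)): drop {have(k2)}, keep {at(bay)}, require {at(bay), key_at(k2,bay)}
    → {at(bay), key_at(k2,bay)}
  through step 3 (move(hall,bay)): drop {at(bay)}, keep {key_at(k2,bay)}, require {at(hall), open(d_hall_bay)}
    → {at(hall), key_at(k2,bay), open(d_hall_bay)}
  through step 2 (move(bay,hall)): drop {at(hall)}, keep {key_at(k2,bay), open(d_hall_bay)}, require {at(bay), open(d_hall_bay)}
    → {at(bay), key_at(k2,bay), open(d_hall_bay)}
  through step 1 (move(office,bay)): drop {at(bay)}, keep {key_at(k2,bay), open(d_hall_bay)}, require {at(office), open(d_bay_office)}
    → {at(office), key_at(k2,bay), open(d_bay_office), open(d_hall_bay)}

== RESULT ==
["at(office)", "key_at(k2,bay)", "open(d_bay_office)", "open(d_hall_bay)"]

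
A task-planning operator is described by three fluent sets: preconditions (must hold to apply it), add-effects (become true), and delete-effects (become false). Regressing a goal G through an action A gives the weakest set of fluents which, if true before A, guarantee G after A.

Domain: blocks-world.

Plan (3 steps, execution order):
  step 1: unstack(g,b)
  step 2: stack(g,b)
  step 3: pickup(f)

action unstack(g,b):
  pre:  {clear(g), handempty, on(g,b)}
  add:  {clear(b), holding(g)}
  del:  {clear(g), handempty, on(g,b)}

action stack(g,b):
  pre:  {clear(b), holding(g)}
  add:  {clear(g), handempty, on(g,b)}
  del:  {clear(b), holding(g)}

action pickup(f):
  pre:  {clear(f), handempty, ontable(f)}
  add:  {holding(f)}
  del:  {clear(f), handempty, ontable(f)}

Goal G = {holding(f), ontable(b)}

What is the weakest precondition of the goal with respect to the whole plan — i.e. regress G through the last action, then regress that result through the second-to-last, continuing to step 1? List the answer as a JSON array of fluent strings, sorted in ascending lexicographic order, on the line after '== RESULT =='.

Regress step by step:
  through step 3 (pickup(f)): drop {holding(f)}, keep {ontable(b)}, require {clear(f), handempty, ontable(f)}
    → {clear(f), handempty, ontable(b), ontable(f)}
  through step 2 (stack(g,b)): drop {handempty}, keep {clear(f), ontable(b), ontable(f)}, require {clear(b), holding(g)}
    → {clear(b), clear(f), holding(g), ontable(b), ontable(f)}
  through step 1 (unstack(g,b)): drop {clear(b), holding(g)}, keep {clear(f), ontable(b), ontable(f)}, require {clear(g), handempty, on(g,b)}
    → {clear(f), clear(g), handempty, on(g,b), ontable(b), ontable(f)}

== RESULT ==
["clear(f)", "clear(g)", "handempty", "on(g,b)", "ontable(b)", "ontable(f)"]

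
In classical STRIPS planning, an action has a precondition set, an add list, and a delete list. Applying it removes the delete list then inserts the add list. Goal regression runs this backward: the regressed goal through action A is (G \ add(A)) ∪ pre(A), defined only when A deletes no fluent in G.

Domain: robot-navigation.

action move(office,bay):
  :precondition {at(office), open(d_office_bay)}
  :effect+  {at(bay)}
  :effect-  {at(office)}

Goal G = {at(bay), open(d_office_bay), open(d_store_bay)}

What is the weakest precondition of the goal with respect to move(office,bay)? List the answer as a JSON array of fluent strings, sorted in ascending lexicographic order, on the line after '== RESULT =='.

Regress:
  G ∩ del = {}  (empty — regression defined)
  G \ add = {at(bay), open(d_office_bay), open(d_store_bay)} \ {at(bay)} = {open(d_office_bay), open(d_store_bay)}
  ∪ pre   = {open(d_office_bay), open(d_store_bay)} ∪ {at(office), open(d_office_bay)}
          = {at(office), open(d_office_bay), open(d_store_bay)}

== RESULT ==
["at(office)", "open(d_office_bay)", "open(d_store_bay)"]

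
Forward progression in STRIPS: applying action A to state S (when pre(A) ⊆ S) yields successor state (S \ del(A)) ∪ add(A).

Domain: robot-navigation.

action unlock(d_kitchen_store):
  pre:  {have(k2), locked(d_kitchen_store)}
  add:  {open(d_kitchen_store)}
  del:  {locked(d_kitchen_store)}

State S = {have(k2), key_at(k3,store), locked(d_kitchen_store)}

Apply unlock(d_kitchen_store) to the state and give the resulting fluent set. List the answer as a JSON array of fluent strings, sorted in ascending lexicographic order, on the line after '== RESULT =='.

Compute (S \ del) ∪ add:
  pre ⊆ S: {have(k2), locked(d_kitchen_store)} ⊆ S  — applicable
  S \ del = {have(k2), key_at(k3,store)}
  ∪ add   = {have(k2), key_at(k3,store), open(d_kitchen_store)}

== RESULT ==
["have(k2)", "key_at(k3,store)", "open(d_kitchen_store)"]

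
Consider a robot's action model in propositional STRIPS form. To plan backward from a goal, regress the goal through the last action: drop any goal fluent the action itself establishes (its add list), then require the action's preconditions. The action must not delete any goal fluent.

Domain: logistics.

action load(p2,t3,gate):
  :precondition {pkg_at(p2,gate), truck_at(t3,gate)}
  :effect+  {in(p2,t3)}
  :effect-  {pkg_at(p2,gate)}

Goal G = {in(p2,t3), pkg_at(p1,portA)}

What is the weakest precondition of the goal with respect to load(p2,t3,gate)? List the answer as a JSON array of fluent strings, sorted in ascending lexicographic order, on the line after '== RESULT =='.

Compute (G \ add) ∪ pre:
  G ∩ del = {}  (empty — regression defined)
  G \ add = {in(p2,t3), pkg_at(p1,portA)} \ {in(p2,t3)} = {pkg_at(p1,portA)}
  ∪ pre   = {pkg_at(p1,portA)} ∪ {pkg_at(p2,gate), truck_at(t3,gate)}
          = {pkg_at(p1,portA), pkg_at(p2,gate), truck_at(t3,gate)}

== RESULT ==
["pkg_at(p1,portA)", "pkg_at(p2,gate)", "truck_at(t3,gate)"]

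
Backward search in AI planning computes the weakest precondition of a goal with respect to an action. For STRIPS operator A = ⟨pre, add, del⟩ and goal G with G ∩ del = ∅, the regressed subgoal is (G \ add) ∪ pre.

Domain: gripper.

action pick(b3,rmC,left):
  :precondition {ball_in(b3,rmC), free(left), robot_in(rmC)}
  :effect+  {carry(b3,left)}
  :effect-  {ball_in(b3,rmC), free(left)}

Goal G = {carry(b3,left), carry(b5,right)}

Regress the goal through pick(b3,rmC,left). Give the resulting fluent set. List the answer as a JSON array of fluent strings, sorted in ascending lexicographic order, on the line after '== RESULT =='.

Regress:
  G ∩ del = {}  (empty — regression defined)
  G \ add = {carry(b3,left), carry(b5,right)} \ {carry(b3,left)} = {carry(b5,right)}
  ∪ pre   = {carry(b5,right)} ∪ {ball_in(b3,rmC), free(left), robot_in(rmC)}
          = {ball_in(b3,rmC), carry(b5,right), free(left), robot_in(rmC)}

== RESULT ==
["ball_in(b3,rmC)", "carry(b5,right)", "free(left)", "robot_in(rmC)"]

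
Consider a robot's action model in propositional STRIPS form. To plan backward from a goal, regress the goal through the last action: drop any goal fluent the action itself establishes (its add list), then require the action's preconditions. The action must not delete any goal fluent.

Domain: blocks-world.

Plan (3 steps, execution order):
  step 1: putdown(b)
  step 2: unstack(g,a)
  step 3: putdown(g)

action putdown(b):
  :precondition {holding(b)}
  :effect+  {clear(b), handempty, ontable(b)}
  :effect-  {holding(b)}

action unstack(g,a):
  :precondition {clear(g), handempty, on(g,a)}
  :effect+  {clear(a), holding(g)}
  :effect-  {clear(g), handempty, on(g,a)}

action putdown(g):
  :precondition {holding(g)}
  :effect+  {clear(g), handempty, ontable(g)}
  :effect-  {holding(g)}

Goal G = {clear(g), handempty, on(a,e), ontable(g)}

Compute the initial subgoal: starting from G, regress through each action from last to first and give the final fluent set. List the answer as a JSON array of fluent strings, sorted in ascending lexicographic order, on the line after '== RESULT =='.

Work backward from the goal:
  through step 3 (putdown(g)): drop {clear(g), handempty, ontable(g)}, keep {on(a,e)}, require {holding(g)}
    → {holding(g), on(a,e)}
  through step 2 (unstack(g,a)): drop {holding(g)}, keep {on(a,e)}, require {clear(g), handempty, on(g,a)}
    → {clear(g), handempty, on(a,e), on(g,a)}
  through step 1 (putdown(b)): drop {handempty}, keep {clear(g), on(a,e), on(g,a)}, require {holding(b)}
    → {clear(g), holding(b), on(a,e), on(g,a)}

== RESULT ==
["clear(g)", "holding(b)", "on(a,e)", "on(g,a)"]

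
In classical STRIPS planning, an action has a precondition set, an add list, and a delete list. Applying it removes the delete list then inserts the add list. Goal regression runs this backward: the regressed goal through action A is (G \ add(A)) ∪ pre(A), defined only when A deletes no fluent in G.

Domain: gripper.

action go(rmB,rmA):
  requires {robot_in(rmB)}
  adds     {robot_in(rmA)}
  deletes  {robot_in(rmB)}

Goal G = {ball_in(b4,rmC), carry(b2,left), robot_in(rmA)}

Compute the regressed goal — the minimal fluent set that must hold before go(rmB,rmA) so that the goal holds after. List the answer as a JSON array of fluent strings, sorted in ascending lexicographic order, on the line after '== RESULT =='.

Compute (G \ add) ∪ pre:
  G ∩ del = {}  (empty — regression defined)
  G \ add = {ball_in(b4,rmC), carry(b2,left), robot_in(rmA)} \ {robot_in(rmA)} = {ball_in(b4,rmC), carry(b2,left)}
  ∪ pre   = {ball_in(b4,rmC), carry(b2,left)} ∪ {robot_in(rmB)}
          = {ball_in(b4,rmC), carry(b2,left), robot_in(rmB)}

== RESULT ==
["ball_in(b4,rmC)", "carry(b2,left)", "robot_in(rmB)"]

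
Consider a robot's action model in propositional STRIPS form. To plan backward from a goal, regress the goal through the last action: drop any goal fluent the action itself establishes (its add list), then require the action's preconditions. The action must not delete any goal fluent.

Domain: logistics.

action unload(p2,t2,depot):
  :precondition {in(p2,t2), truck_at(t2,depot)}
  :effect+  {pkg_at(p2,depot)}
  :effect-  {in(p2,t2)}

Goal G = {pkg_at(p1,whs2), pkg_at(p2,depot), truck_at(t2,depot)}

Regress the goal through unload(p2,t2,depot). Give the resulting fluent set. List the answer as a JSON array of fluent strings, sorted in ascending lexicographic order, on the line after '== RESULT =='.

Compute (G \ add) ∪ pre:
  G ∩ del = {}  (empty — regression defined)
  G \ add = {pkg_at(p1,whs2), pkg_at(p2,depot), truck_at(t2,depot)} \ {pkg_at(p2,depot)} = {pkg_at(p1,whs2), truck_at(t2,depot)}
  ∪ pre   = {pkg_at(p1,whs2), truck_at(t2,depot)} ∪ {in(p2,t2), truck_at(t2,depot)}
          = {in(p2,t2), pkg_at(p1,whs2), truck_at(t2,depot)}

== RESULT ==
["in(p2,t2)", "pkg_at(p1,whs2)", "truck_at(t2,depot)"]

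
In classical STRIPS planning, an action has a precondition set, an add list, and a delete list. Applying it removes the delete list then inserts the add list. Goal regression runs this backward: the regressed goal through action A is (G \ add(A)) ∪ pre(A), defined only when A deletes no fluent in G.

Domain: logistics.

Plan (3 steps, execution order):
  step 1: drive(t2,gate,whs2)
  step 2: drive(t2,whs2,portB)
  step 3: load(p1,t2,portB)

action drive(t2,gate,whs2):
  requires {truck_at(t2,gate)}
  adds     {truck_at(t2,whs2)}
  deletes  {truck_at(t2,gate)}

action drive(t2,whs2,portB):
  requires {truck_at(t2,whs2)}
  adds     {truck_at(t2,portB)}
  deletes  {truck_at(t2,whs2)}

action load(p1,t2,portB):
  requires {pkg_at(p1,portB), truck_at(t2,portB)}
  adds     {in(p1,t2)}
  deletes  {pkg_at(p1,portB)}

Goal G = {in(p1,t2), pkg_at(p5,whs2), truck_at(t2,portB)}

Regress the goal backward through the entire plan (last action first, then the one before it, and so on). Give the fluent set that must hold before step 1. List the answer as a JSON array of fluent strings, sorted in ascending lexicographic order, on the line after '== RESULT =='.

Work backward from the goal:
  through step 3 (load(p1,t2,portB)): drop {in(p1,t2)}, keep {pkg_at(p5,whs2), truck_at(t2,portB)}, require {pkg_at(p1,portB), truck_at(t2,portB)}
    → {pkg_at(p1,portB), pkg_at(p5,whs2), truck_at(t2,portB)}
  through step 2 (drive(t2,whs2,portB)): drop {truck_at(t2,portB)}, keep {pkg_at(p1,portB), pkg_at(p5,whs2)}, require {truck_at(t2,whs2)}
    → {pkg_at(p1,portB), pkg_at(p5,whs2), truck_at(t2,whs2)}
  through step 1 (drive(t2,gate,whs2)): drop {truck_at(t2,whs2)}, keep {pkg_at(p1,portB), pkg_at(p5,whs2)}, require {truck_at(t2,gate)}
    → {pkg_at(p1,portB), pkg_at(p5,whs2), truck_at(t2,gate)}

== RESULT ==
["pkg_at(p1,portB)", "pkg_at(p5,whs2)", "truck_at(t2,gate)"]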